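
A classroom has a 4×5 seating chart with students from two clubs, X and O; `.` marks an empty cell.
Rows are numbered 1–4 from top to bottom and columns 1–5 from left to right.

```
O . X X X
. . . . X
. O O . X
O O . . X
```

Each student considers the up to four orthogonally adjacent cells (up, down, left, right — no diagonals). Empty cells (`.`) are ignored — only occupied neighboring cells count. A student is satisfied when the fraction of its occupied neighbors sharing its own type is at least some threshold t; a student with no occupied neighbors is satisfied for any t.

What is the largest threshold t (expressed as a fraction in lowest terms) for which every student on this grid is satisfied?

(1,1)O — no occupied neighbors
(1,3)X 1/1
(1,4)X 2/2
(1,5)X 2/2
(2,5)X 2/2
(3,2)O 2/2
(3,3)O 1/1
(3,5)X 2/2
(4,1)O 1/1
(4,2)O 2/2
(4,5)X 1/1
The smallest same-type fraction is 1/1 at (1,3), which reduces to 1/1. Any threshold above that leaves this student unsatisfied.

1/1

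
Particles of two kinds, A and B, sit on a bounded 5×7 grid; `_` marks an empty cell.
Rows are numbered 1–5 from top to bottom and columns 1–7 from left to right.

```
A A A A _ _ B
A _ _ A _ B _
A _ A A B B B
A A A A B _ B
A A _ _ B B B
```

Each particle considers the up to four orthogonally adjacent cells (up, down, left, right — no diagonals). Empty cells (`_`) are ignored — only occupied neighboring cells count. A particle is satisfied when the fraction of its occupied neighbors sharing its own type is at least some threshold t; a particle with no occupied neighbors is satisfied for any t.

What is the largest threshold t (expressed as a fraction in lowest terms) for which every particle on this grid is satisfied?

2/3

(1,1)A 2/2
(1,2)A 2/2
(1,3)A 2/2
(1,4)A 2/2
(1,7)B — no occupied neighbors
(2,1)A 2/2
(2,4)A 2/2
(2,6)B 1/1
(3,1)A 2/2
(3,3)A 2/2
(3,4)A 3/4
(3,5)B 2/3
(3,6)B 3/3
(3,7)B 2/2
(4,1)A 3/3
(4,2)A 3/3
(4,3)A 3/3
(4,4)A 2/3
(4,5)B 2/3
(4,7)B 2/2
(5,1)A 2/2
(5,2)A 2/2
(5,5)B 2/2
(5,6)B 2/2
(5,7)B 2/2
The smallest same-type fraction is 2/3 at (3,5), which reduces to 2/3. Any threshold above that leaves this particle unsatisfied.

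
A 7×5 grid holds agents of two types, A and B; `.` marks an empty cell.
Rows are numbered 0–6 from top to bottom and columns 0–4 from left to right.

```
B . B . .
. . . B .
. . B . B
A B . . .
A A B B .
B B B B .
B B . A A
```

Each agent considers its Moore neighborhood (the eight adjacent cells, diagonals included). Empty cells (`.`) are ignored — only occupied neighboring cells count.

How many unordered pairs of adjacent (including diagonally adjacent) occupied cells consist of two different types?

Scan each occupied cell's neighbors to the right and below (and the two forward diagonals) so each pair is counted once.
From row 0: 0 unlike of 1 pairs (running 0/1).
From row 1: 0 unlike of 2 pairs (running 0/3).
From row 2: 0 unlike of 1 pairs (running 0/4).
From row 3: 3 unlike of 6 pairs (running 3/10).
From row 4: 6 unlike of 13 pairs (running 9/23).
From row 5: 3 unlike of 11 pairs (running 12/34).
From row 6: 0 unlike of 2 pairs (running 12/36).
Total adjacent occupied pairs: 36; unlike-type pairs: 12.

12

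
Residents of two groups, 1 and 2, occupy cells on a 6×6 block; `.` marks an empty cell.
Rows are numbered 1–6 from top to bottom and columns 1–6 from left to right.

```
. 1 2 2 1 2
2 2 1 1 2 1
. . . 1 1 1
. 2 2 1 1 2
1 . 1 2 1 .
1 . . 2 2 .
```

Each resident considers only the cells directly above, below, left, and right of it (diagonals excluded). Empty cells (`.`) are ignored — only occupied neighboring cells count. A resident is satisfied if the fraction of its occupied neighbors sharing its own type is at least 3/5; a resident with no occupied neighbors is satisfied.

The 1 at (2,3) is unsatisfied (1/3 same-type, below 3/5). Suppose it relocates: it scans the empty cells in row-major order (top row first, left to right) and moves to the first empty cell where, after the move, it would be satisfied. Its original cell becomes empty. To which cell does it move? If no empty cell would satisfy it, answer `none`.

(5,2)

Vacating (2,3). Empty cells in order:
  (1,1): 1/2 same-type → still unsatisfied.
  (3,1): 0/1 same-type → still unsatisfied.
  (3,2): 0/2 same-type → still unsatisfied.
  (3,3): 1/2 same-type → still unsatisfied.
  (4,1): 1/2 same-type → still unsatisfied.
  (5,2): 2/3 same-type → satisfied — stop here.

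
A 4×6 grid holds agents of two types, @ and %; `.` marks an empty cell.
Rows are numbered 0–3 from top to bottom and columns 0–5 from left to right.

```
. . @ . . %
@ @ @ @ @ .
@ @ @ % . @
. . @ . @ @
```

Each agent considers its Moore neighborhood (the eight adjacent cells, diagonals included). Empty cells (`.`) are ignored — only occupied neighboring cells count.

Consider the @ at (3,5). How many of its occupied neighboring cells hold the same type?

2

Occupied neighbors of (3,5): (2,5)=@, (3,4)=@.
Same type (@): 2 of 2.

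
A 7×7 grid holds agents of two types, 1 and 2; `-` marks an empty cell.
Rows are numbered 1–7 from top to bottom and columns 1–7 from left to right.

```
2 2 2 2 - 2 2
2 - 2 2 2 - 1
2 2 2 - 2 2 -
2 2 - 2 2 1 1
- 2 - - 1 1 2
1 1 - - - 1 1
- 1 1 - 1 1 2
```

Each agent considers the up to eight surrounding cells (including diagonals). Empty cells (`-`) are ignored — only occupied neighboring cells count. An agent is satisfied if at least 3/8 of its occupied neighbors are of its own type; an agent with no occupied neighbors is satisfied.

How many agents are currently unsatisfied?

3

(1,1)2 2/2 ok
(1,2)2 4/4 ok
(1,3)2 4/4 ok
(1,4)2 4/4 ok
(1,6)2 2/3 ok
(1,7)2 1/2 ok
(2,1)2 4/4 ok
(2,3)2 6/6 ok
(2,4)2 6/6 ok
(2,5)2 5/5 ok
(2,7)1 0/3 unhappy
(3,1)2 4/4 ok
(3,2)2 6/6 ok
(3,3)2 5/5 ok
(3,5)2 5/6 ok
(3,6)2 3/6 ok
(4,1)2 4/4 ok
(4,2)2 5/5 ok
(4,4)2 3/4 ok
(4,5)2 3/6 ok
(4,6)1 3/7 ok
(4,7)1 2/4 ok
(5,2)2 2/4 ok
(5,5)1 3/5 ok
(5,6)1 5/7 ok
(5,7)2 0/5 unhappy
(6,1)1 2/3 ok
(6,2)1 3/4 ok
(6,6)1 5/7 ok
(6,7)1 3/5 ok
(7,2)1 3/3 ok
(7,3)1 2/2 ok
(7,5)1 2/2 ok
(7,6)1 3/4 ok
(7,7)2 0/3 unhappy
Unsatisfied: (2,7), (5,7), (7,7) — 3 in total.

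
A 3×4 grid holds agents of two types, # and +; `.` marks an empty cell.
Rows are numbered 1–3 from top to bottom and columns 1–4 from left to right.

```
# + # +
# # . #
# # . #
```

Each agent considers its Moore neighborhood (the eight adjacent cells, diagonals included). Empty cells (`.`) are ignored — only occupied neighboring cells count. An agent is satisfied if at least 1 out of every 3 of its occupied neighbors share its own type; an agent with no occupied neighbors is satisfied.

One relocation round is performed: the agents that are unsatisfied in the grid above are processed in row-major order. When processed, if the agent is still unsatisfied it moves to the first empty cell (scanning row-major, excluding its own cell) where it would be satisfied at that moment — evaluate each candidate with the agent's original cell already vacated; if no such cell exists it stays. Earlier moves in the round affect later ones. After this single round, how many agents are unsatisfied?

2

Initially unsatisfied (in order): (1,2), (1,4).
  (1,2): no empty cell satisfies it; stays.
  (1,4): no empty cell satisfies it; stays.
Resulting grid:
# + # +
# # . #
# # . #
Unsatisfied now: (1,2), (1,4).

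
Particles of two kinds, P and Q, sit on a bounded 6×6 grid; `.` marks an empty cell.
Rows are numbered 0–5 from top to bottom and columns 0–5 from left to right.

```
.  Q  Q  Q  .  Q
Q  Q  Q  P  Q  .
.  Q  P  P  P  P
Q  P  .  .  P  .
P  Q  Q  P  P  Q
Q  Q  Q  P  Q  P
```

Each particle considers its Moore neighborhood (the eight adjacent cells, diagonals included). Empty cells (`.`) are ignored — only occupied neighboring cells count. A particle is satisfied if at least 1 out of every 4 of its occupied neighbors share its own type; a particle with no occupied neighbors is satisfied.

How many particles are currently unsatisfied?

Row 0: (0,1)Q 4/4 satisfied · (0,2)Q 4/5 satisfied · (0,3)Q 3/4 satisfied · (0,5)Q 1/1 satisfied
Row 1: (1,0)Q 3/3 satisfied · (1,1)Q 5/6 satisfied · (1,2)Q 5/8 satisfied · (1,3)P 3/7 satisfied · (1,4)Q 2/6 satisfied
Row 2: (2,1)Q 4/6 satisfied · (2,2)P 3/6 satisfied · (2,3)P 4/6 satisfied · (2,4)P 4/5 satisfied · (2,5)P 2/3 satisfied
Row 3: (3,0)Q 2/4 satisfied · (3,1)P 2/6 satisfied · (3,4)P 5/6 satisfied
Row 4: (4,0)P 1/5 not · (4,1)Q 5/7 satisfied · (4,2)Q 3/6 satisfied · (4,3)P 3/6 satisfied · (4,4)P 4/6 satisfied · (4,5)Q 1/4 satisfied
Row 5: (5,0)Q 2/3 satisfied · (5,1)Q 4/5 satisfied · (5,2)Q 3/5 satisfied · (5,3)P 2/5 satisfied · (5,4)Q 1/5 not · (5,5)P 1/3 satisfied
Unsatisfied: (4,0), (5,4) — 2 in total.

2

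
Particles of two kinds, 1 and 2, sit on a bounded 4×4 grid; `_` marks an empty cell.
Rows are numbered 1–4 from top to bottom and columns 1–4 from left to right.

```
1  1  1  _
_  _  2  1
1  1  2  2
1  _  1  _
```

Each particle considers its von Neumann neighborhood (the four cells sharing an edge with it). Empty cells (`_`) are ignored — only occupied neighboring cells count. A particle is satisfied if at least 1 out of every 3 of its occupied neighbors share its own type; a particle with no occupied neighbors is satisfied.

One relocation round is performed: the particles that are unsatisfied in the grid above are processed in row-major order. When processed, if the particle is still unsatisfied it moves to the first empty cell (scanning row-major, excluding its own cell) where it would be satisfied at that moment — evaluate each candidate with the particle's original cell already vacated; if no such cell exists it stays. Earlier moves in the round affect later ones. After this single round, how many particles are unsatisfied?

Initially unsatisfied (in order): (2,4), (4,3).
  (2,4) → (1,4).
  (4,3) → (2,1).
Resulting grid:
1 1 1 1
1 _ 2 _
1 1 2 2
1 _ _ _
All satisfied now.

0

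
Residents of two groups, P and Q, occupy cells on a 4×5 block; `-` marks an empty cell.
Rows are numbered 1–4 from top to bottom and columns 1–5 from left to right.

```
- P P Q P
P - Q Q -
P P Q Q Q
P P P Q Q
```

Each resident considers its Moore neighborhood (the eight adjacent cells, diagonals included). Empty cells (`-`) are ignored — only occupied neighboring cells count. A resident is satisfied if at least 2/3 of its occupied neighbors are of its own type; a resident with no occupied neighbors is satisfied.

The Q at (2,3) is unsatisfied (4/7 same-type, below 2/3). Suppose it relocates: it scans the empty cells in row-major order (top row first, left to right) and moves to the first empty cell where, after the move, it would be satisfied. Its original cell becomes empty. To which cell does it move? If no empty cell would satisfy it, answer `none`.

Vacating (2,3). Empty cells in order:
  (1,1): 0/2 same-type → still unsatisfied.
  (2,2): 1/6 same-type → still unsatisfied.
  (2,5): 4/5 same-type → satisfied — stop here.

(2,5)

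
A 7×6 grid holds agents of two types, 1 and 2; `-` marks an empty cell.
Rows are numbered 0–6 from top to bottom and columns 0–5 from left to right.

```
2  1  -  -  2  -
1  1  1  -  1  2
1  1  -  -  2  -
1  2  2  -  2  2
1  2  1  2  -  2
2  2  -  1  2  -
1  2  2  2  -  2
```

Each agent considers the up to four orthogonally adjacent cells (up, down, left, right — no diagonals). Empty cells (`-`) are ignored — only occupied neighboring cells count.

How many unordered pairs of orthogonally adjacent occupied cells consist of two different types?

Scan each occupied cell's neighbors to the right and below so each pair is counted once.
Row 0: 2(0,0)–1(0,1)≠ 2(0,0)–1(1,0)≠ 1(0,1)–1(1,1)= 2(0,4)–1(1,4)≠  → 3/4 unlike.
Row 1: 1(1,0)–1(1,1)= 1(1,0)–1(2,0)= 1(1,1)–1(1,2)= 1(1,1)–1(2,1)= 1(1,4)–2(1,5)≠ 1(1,4)–2(2,4)≠  → 2/6 unlike.
Row 2: 1(2,0)–1(2,1)= 1(2,0)–1(3,0)= 1(2,1)–2(3,1)≠ 2(2,4)–2(3,4)=  → 1/4 unlike.
Row 3: 1(3,0)–2(3,1)≠ 1(3,0)–1(4,0)= 2(3,1)–2(3,2)= 2(3,1)–2(4,1)= 2(3,2)–1(4,2)≠ 2(3,4)–2(3,5)= 2(3,5)–2(4,5)=  → 2/7 unlike.
Row 4: 1(4,0)–2(4,1)≠ 1(4,0)–2(5,0)≠ 2(4,1)–1(4,2)≠ 2(4,1)–2(5,1)= 1(4,2)–2(4,3)≠ 2(4,3)–1(5,3)≠  → 5/6 unlike.
Row 5: 2(5,0)–2(5,1)= 2(5,0)–1(6,0)≠ 2(5,1)–2(6,1)= 1(5,3)–2(5,4)≠ 1(5,3)–2(6,3)≠  → 3/5 unlike.
Row 6: 1(6,0)–2(6,1)≠ 2(6,1)–2(6,2)= 2(6,2)–2(6,3)=  → 1/3 unlike.
Total adjacent occupied pairs: 35; unlike-type pairs: 17.

17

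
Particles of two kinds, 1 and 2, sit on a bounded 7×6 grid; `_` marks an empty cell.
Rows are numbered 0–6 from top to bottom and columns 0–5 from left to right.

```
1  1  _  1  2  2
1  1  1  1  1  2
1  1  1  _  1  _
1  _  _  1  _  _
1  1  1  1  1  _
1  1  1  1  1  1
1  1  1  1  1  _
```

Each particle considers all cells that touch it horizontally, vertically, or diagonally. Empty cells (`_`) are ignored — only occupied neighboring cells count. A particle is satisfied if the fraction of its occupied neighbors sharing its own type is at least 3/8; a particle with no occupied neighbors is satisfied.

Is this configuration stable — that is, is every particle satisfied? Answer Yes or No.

Row 0: (0,0)1 3/3 ok · (0,1)1 4/4 ok · (0,3)1 3/4 ok · (0,4)2 2/5 ok · (0,5)2 2/3 ok
Row 1: (1,0)1 5/5 ok · (1,1)1 7/7 ok · (1,2)1 6/6 ok · (1,3)1 5/6 ok · (1,4)1 3/6 ok · (1,5)2 2/4 ok
Row 2: (2,0)1 4/4 ok · (2,1)1 6/6 ok · (2,2)1 5/5 ok · (2,4)1 3/4 ok
Row 3: (3,0)1 4/4 ok · (3,3)1 5/5 ok
Row 4: (4,0)1 4/4 ok · (4,1)1 6/6 ok · (4,2)1 6/6 ok · (4,3)1 6/6 ok · (4,4)1 5/5 ok
Row 5: (5,0)1 5/5 ok · (5,1)1 8/8 ok · (5,2)1 8/8 ok · (5,3)1 8/8 ok · (5,4)1 6/6 ok · (5,5)1 3/3 ok
Row 6: (6,0)1 3/3 ok · (6,1)1 5/5 ok · (6,2)1 5/5 ok · (6,3)1 5/5 ok · (6,4)1 4/4 ok
All meet the threshold, so the configuration is stable.

Yes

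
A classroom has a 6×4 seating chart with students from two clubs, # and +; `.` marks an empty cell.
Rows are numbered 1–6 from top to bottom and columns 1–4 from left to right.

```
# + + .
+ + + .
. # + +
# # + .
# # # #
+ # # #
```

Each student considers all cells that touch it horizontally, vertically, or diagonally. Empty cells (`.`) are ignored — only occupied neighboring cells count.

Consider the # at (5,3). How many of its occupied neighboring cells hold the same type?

6

Occupied neighbors of (5,3): (4,2)=#, (4,3)=+, (5,2)=#, (5,4)=#, (6,2)=#, (6,3)=#, (6,4)=#.
Same type (#): 6 of 7.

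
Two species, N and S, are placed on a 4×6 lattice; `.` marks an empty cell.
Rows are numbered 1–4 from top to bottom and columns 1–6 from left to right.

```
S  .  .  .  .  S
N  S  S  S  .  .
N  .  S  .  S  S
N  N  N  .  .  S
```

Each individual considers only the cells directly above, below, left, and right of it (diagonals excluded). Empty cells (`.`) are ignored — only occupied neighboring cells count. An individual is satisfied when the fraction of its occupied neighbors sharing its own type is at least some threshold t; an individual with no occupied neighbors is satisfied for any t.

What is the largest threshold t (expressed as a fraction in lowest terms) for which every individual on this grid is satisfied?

0/1

(1,1)S 0/1
(1,6)S — no occupied neighbors
(2,1)N 1/3
(2,2)S 1/2
(2,3)S 3/3
(2,4)S 1/1
(3,1)N 2/2
(3,3)S 1/2
(3,5)S 1/1
(3,6)S 2/2
(4,1)N 2/2
(4,2)N 2/2
(4,3)N 1/2
(4,6)S 1/1
The smallest same-type fraction is 0/1 at (1,1), which reduces to 0/1. Any threshold above that leaves this individual unsatisfied.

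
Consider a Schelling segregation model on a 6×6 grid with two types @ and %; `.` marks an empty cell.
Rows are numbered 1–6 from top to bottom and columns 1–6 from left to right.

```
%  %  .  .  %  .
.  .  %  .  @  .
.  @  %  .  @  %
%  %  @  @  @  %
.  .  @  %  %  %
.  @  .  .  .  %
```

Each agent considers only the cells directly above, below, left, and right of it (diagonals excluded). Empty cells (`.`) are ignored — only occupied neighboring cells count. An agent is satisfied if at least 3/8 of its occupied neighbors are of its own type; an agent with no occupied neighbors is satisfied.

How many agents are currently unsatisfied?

5

(1,1)% 1/1 ✓
(1,2)% 1/1 ✓
(1,5)% 0/1 ✗
(2,3)% 1/1 ✓
(2,5)@ 1/2 ✓
(3,2)@ 0/2 ✗
(3,3)% 1/3 ✗
(3,5)@ 2/3 ✓
(3,6)% 1/2 ✓
(4,1)% 1/1 ✓
(4,2)% 1/3 ✗
(4,3)@ 2/4 ✓
(4,4)@ 2/3 ✓
(4,5)@ 2/4 ✓
(4,6)% 2/3 ✓
(5,3)@ 1/2 ✓
(5,4)% 1/3 ✗
(5,5)% 2/3 ✓
(5,6)% 3/3 ✓
(6,2)@ 0/0 ✓
(6,6)% 1/1 ✓
Unsatisfied: (1,5), (3,2), (3,3), (4,2), (5,4) — 5 in total.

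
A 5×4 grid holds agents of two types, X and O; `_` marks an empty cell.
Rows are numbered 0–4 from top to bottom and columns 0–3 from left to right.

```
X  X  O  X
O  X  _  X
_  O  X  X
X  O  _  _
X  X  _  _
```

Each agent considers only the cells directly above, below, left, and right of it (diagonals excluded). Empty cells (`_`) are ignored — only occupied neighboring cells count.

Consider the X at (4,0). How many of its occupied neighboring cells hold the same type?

2

Occupied neighbors of (4,0): (3,0)=X, (4,1)=X.
Same type (X): 2 of 2.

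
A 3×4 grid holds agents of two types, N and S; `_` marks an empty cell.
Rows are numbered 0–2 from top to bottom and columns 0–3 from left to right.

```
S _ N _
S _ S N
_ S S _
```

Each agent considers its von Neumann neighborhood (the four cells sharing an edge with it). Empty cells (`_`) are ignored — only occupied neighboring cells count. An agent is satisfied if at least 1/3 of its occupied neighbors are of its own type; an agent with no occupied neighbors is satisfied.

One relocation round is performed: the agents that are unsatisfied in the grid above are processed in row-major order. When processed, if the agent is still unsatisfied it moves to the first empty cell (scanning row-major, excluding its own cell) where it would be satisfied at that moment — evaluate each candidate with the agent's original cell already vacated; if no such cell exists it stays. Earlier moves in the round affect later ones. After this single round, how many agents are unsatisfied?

0

Initially unsatisfied (in order): (0,2), (1,3).
  (0,2) → (0,3).
  (1,3): now satisfied by earlier moves; stays.
Resulting grid:
S _ _ N
S _ S N
_ S S _
All satisfied now.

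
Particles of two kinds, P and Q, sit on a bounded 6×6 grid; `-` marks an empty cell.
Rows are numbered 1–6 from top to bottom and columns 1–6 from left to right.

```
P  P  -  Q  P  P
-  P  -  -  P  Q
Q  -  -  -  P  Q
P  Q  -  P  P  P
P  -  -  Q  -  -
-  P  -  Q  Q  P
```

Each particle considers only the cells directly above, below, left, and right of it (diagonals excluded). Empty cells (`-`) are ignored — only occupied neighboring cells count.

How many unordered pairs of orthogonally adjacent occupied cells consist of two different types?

9

Scan each occupied cell's neighbors to the right and below so each pair is counted once.
Row 1: P(1,1)–P(1,2)= P(1,2)–P(2,2)= Q(1,4)–P(1,5)≠ P(1,5)–P(1,6)= P(1,5)–P(2,5)= P(1,6)–Q(2,6)≠  → 2/6 unlike.
Row 2: P(2,5)–Q(2,6)≠ P(2,5)–P(3,5)= Q(2,6)–Q(3,6)=  → 1/3 unlike.
Row 3: Q(3,1)–P(4,1)≠ P(3,5)–Q(3,6)≠ P(3,5)–P(4,5)= Q(3,6)–P(4,6)≠  → 3/4 unlike.
Row 4: P(4,1)–Q(4,2)≠ P(4,1)–P(5,1)= P(4,4)–P(4,5)= P(4,4)–Q(5,4)≠ P(4,5)–P(4,6)=  → 2/5 unlike.
Row 5: Q(5,4)–Q(6,4)=  → 0/1 unlike.
Row 6: Q(6,4)–Q(6,5)= Q(6,5)–P(6,6)≠  → 1/2 unlike.
Total adjacent occupied pairs: 21; unlike-type pairs: 9.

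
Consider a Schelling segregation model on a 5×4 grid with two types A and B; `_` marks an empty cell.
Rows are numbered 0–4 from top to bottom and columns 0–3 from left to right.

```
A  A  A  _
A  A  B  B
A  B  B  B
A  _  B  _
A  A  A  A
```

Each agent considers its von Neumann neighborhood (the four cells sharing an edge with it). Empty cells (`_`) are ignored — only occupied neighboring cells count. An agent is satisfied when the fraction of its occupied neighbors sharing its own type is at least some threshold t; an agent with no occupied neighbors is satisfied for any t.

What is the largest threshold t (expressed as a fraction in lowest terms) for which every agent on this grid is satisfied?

1/3

(0,0)A 2/2
(0,1)A 3/3
(0,2)A 1/2
(1,0)A 3/3
(1,1)A 2/4
(1,2)B 2/4
(1,3)B 2/2
(2,0)A 2/3
(2,1)B 1/3
(2,2)B 4/4
(2,3)B 2/2
(3,0)A 2/2
(3,2)B 1/2
(4,0)A 2/2
(4,1)A 2/2
(4,2)A 2/3
(4,3)A 1/1
The smallest same-type fraction is 1/3 at (2,1), which reduces to 1/3. Any threshold above that leaves this agent unsatisfied.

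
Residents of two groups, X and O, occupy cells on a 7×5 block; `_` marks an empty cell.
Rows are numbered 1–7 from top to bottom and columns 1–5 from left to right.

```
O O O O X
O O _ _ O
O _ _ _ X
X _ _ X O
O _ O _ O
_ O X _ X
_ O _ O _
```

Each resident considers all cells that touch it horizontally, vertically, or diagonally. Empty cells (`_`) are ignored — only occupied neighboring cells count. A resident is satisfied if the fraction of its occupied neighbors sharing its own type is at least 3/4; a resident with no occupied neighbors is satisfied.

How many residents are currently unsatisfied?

(1,1)O 3/3 satisfied
(1,2)O 4/4 satisfied
(1,3)O 3/3 satisfied
(1,4)O 2/3 not
(1,5)X 0/2 not
(2,1)O 4/4 satisfied
(2,2)O 5/5 satisfied
(2,5)O 1/3 not
(3,1)O 2/3 not
(3,5)X 1/3 not
(4,1)X 0/2 not
(4,4)X 1/4 not
(4,5)O 1/3 not
(5,1)O 1/2 not
(5,3)O 1/3 not
(5,5)O 1/3 not
(6,2)O 3/4 satisfied
(6,3)X 0/4 not
(6,5)X 0/2 not
(7,2)O 1/2 not
(7,4)O 0/2 not
Unsatisfied: (1,4), (1,5), (2,5), (3,1), (3,5), (4,1), (4,4), (4,5), (5,1), (5,3), (5,5), (6,3), (6,5), (7,2), (7,4) — 15 in total.

15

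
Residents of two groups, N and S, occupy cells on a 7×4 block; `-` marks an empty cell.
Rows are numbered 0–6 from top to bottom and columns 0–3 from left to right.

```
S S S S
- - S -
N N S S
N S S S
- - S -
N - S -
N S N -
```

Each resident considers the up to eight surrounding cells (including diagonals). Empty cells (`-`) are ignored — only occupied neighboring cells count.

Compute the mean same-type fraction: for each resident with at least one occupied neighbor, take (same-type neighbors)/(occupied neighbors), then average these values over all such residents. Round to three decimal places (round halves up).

0.715

(0,0)S 1/1
(0,1)S 3/3
(0,2)S 3/3
(0,3)S 2/2
(1,2)S 5/6
(2,0)N 2/3
(2,1)N 2/6
(2,2)S 5/6
(2,3)S 4/4
(3,0)N 2/3
(3,1)S 3/6
(3,2)S 5/6
(3,3)S 4/4
(4,2)S 4/4
(5,0)N 1/2
(5,2)S 2/3
(6,0)N 1/2
(6,1)S 1/4
(6,2)N 0/2
Sum over 19 residents: 1/1 + 3/3 + 3/3 + 2/2 + 5/6 + 2/3 + 2/6 + 5/6 + 4/4 + 2/3 + 3/6 + 5/6 + 4/4 + 4/4 + 1/2 + 2/3 + 1/2 + 1/4 + 0/2 = 163/12; mean = 163/12 ÷ 19 = 163/228 = 0.714912… → 0.715.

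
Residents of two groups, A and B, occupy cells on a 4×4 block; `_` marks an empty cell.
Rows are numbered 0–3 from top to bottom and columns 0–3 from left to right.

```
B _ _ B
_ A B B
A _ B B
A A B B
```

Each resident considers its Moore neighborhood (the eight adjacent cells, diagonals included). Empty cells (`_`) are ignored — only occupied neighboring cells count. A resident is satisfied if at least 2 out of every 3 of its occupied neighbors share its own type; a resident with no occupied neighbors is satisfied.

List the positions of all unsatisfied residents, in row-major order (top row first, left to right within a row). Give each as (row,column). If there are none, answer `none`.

Row 0: (0,0)B 0/1 unhappy · (0,3)B 2/2 ok
Row 1: (1,1)A 1/4 unhappy · (1,2)B 4/5 ok · (1,3)B 4/4 ok
Row 2: (2,0)A 3/3 ok · (2,2)B 5/7 ok · (2,3)B 5/5 ok
Row 3: (3,0)A 2/2 ok · (3,1)A 2/4 unhappy · (3,2)B 3/4 ok · (3,3)B 3/3 ok

(0,0), (1,1), (3,1)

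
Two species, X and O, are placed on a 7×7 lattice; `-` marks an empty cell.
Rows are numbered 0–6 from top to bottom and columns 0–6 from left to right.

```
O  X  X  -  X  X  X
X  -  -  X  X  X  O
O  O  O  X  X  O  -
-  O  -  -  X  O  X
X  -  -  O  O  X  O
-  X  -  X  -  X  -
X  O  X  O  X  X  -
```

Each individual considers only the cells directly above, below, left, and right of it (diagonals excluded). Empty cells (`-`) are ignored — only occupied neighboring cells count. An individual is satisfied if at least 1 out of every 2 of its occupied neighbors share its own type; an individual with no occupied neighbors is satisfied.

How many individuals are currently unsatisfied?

(0,0)O 0/2 ✗
(0,1)X 1/2 ✓
(0,2)X 1/1 ✓
(0,4)X 2/2 ✓
(0,5)X 3/3 ✓
(0,6)X 1/2 ✓
(1,0)X 0/2 ✗
(1,3)X 2/2 ✓
(1,4)X 4/4 ✓
(1,5)X 2/4 ✓
(1,6)O 0/2 ✗
(2,0)O 1/2 ✓
(2,1)O 3/3 ✓
(2,2)O 1/2 ✓
(2,3)X 2/3 ✓
(2,4)X 3/4 ✓
(2,5)O 1/3 ✗
(3,1)O 1/1 ✓
(3,4)X 1/3 ✗
(3,5)O 1/4 ✗
(3,6)X 0/2 ✗
(4,0)X 0/0 ✓
(4,3)O 1/2 ✓
(4,4)O 1/3 ✗
(4,5)X 1/4 ✗
(4,6)O 0/2 ✗
(5,1)X 0/1 ✗
(5,3)X 0/2 ✗
(5,5)X 2/2 ✓
(6,0)X 0/1 ✗
(6,1)O 0/3 ✗
(6,2)X 0/2 ✗
(6,3)O 0/3 ✗
(6,4)X 1/2 ✓
(6,5)X 2/2 ✓
Unsatisfied: (0,0), (1,0), (1,6), (2,5), (3,4), (3,5), (3,6), (4,4), (4,5), (4,6), (5,1), (5,3), (6,0), (6,1), (6,2), (6,3) — 16 in total.

16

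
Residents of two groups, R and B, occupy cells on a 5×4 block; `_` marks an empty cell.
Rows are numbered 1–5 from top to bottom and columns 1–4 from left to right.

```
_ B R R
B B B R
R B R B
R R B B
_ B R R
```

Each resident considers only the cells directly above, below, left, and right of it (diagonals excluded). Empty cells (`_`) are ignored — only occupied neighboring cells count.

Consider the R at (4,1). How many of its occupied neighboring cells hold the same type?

2

Occupied neighbors of (4,1): (3,1)=R, (4,2)=R.
Same type (R): 2 of 2.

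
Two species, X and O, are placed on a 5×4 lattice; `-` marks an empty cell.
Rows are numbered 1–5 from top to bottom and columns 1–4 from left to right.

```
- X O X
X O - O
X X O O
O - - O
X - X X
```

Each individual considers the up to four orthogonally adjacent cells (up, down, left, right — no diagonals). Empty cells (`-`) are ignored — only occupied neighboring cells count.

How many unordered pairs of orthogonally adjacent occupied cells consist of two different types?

10

Scan each occupied cell's neighbors to the right and below so each pair is counted once.
From row 1: 4 unlike of 4 pairs (running 4/4).
From row 2: 2 unlike of 4 pairs (running 6/8).
From row 3: 2 unlike of 5 pairs (running 8/13).
From row 4: 2 unlike of 2 pairs (running 10/15).
From row 5: 0 unlike of 1 pairs (running 10/16).
Total adjacent occupied pairs: 16; unlike-type pairs: 10.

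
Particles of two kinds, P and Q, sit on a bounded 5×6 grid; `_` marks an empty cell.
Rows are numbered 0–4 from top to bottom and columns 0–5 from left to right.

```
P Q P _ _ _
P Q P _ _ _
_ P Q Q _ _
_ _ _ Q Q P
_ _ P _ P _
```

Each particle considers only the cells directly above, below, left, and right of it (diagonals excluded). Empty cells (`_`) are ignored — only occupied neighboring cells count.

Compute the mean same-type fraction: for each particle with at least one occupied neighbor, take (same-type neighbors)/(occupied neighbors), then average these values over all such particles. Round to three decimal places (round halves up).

(0,0)P 1/2
(0,1)Q 1/3
(0,2)P 1/2
(1,0)P 1/2
(1,1)Q 1/4
(1,2)P 1/3
(2,1)P 0/2
(2,2)Q 1/3
(2,3)Q 2/2
(3,3)Q 2/2
(3,4)Q 1/3
(3,5)P 0/1
(4,2)P — no occupied neighbors
(4,4)P 0/1
Sum over 13 particles: 1/2 + 1/3 + 1/2 + 1/2 + 1/4 + 1/3 + 0/2 + 1/3 + 2/2 + 2/2 + 1/3 + 0/1 + 0/1 = 61/12; mean = 61/12 ÷ 13 = 61/156 = 0.391025… → 0.391.

0.391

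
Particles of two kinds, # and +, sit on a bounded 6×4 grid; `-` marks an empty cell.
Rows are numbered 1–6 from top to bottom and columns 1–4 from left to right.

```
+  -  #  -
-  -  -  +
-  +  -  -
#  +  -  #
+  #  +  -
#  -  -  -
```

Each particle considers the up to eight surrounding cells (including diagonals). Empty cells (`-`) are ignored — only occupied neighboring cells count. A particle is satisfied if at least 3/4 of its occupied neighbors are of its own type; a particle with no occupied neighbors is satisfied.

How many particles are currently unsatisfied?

Row 1: (1,1)+ 0/0 ok · (1,3)# 0/1 unhappy
Row 2: (2,4)+ 0/1 unhappy
Row 3: (3,2)+ 1/2 unhappy
Row 4: (4,1)# 1/4 unhappy · (4,2)+ 3/5 unhappy · (4,4)# 0/1 unhappy
Row 5: (5,1)+ 1/4 unhappy · (5,2)# 2/5 unhappy · (5,3)+ 1/3 unhappy
Row 6: (6,1)# 1/2 unhappy
Unsatisfied: (1,3), (2,4), (3,2), (4,1), (4,2), (4,4), (5,1), (5,2), (5,3), (6,1) — 10 in total.

10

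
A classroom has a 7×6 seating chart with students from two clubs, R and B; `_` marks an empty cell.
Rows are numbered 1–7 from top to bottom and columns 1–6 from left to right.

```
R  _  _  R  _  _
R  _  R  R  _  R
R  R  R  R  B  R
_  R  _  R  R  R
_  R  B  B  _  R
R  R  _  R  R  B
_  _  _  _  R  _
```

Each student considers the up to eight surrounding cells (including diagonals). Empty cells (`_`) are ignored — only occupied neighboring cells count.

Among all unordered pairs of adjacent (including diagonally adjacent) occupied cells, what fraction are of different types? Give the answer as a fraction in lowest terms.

19/55

Scan each occupied cell's neighbors to the right and below (and the two forward diagonals) so each pair is counted once.
Row 1: R(1,1)–R(2,1)= R(1,4)–R(2,4)= R(1,4)–R(2,3)=  → 0/3 unlike.
Row 2: R(2,1)–R(3,1)= R(2,1)–R(3,2)= R(2,3)–R(2,4)= R(2,3)–R(3,3)= R(2,3)–R(3,4)= R(2,3)–R(3,2)= R(2,4)–R(3,4)= R(2,4)–B(3,5)≠ R(2,4)–R(3,3)= R(2,6)–R(3,6)= R(2,6)–B(3,5)≠  → 2/11 unlike.
Row 3: R(3,1)–R(3,2)= R(3,1)–R(4,2)= R(3,2)–R(3,3)= R(3,2)–R(4,2)= R(3,3)–R(3,4)= R(3,3)–R(4,4)= R(3,3)–R(4,2)= R(3,4)–B(3,5)≠ R(3,4)–R(4,4)= R(3,4)–R(4,5)= B(3,5)–R(3,6)≠ B(3,5)–R(4,5)≠ B(3,5)–R(4,6)≠ B(3,5)–R(4,4)≠ R(3,6)–R(4,6)= R(3,6)–R(4,5)=  → 5/16 unlike.
Row 4: R(4,2)–R(5,2)= R(4,2)–B(5,3)≠ R(4,4)–R(4,5)= R(4,4)–B(5,4)≠ R(4,4)–B(5,3)≠ R(4,5)–R(4,6)= R(4,5)–R(5,6)= R(4,5)–B(5,4)≠ R(4,6)–R(5,6)=  → 4/9 unlike.
Row 5: R(5,2)–B(5,3)≠ R(5,2)–R(6,2)= R(5,2)–R(6,1)= B(5,3)–B(5,4)= B(5,3)–R(6,4)≠ B(5,3)–R(6,2)≠ B(5,4)–R(6,4)≠ B(5,4)–R(6,5)≠ R(5,6)–B(6,6)≠ R(5,6)–R(6,5)=  → 6/10 unlike.
Row 6: R(6,1)–R(6,2)= R(6,4)–R(6,5)= R(6,4)–R(7,5)= R(6,5)–B(6,6)≠ R(6,5)–R(7,5)= B(6,6)–R(7,5)≠  → 2/6 unlike.
Total adjacent occupied pairs: 55; unlike-type pairs: 19.
19/55 is already in lowest terms.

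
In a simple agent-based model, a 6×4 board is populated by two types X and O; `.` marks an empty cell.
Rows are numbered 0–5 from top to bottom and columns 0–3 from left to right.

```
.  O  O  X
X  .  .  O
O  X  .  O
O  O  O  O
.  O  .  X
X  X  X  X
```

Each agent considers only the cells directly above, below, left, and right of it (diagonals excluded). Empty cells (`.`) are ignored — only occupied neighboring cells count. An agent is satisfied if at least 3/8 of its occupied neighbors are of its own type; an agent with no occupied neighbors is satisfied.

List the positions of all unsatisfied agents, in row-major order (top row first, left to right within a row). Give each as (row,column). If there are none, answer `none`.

(0,3), (1,0), (2,0), (2,1)

Row 0: (0,1)O 1/1 ok · (0,2)O 1/2 ok · (0,3)X 0/2 unhappy
Row 1: (1,0)X 0/1 unhappy · (1,3)O 1/2 ok
Row 2: (2,0)O 1/3 unhappy · (2,1)X 0/2 unhappy · (2,3)O 2/2 ok
Row 3: (3,0)O 2/2 ok · (3,1)O 3/4 ok · (3,2)O 2/2 ok · (3,3)O 2/3 ok
Row 4: (4,1)O 1/2 ok · (4,3)X 1/2 ok
Row 5: (5,0)X 1/1 ok · (5,1)X 2/3 ok · (5,2)X 2/2 ok · (5,3)X 2/2 ok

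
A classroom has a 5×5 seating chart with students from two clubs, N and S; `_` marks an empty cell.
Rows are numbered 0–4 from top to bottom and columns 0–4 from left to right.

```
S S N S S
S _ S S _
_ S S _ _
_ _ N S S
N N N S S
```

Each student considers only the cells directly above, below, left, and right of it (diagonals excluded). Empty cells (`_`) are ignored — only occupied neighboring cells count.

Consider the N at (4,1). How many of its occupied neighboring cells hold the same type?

Occupied neighbors of (4,1): (4,0)=N, (4,2)=N.
Same type (N): 2 of 2.

2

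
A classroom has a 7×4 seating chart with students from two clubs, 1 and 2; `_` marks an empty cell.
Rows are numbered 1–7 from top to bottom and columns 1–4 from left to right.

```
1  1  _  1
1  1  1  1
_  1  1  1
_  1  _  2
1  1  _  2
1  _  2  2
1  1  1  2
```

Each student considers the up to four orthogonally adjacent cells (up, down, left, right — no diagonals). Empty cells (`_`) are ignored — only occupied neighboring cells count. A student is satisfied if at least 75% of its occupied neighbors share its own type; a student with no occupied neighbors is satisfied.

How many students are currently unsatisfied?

(1,1)1 2/2 ✓
(1,2)1 2/2 ✓
(1,4)1 1/1 ✓
(2,1)1 2/2 ✓
(2,2)1 4/4 ✓
(2,3)1 3/3 ✓
(2,4)1 3/3 ✓
(3,2)1 3/3 ✓
(3,3)1 3/3 ✓
(3,4)1 2/3 ✗
(4,2)1 2/2 ✓
(4,4)2 1/2 ✗
(5,1)1 2/2 ✓
(5,2)1 2/2 ✓
(5,4)2 2/2 ✓
(6,1)1 2/2 ✓
(6,3)2 1/2 ✗
(6,4)2 3/3 ✓
(7,1)1 2/2 ✓
(7,2)1 2/2 ✓
(7,3)1 1/3 ✗
(7,4)2 1/2 ✗
Unsatisfied: (3,4), (4,4), (6,3), (7,3), (7,4) — 5 in total.

5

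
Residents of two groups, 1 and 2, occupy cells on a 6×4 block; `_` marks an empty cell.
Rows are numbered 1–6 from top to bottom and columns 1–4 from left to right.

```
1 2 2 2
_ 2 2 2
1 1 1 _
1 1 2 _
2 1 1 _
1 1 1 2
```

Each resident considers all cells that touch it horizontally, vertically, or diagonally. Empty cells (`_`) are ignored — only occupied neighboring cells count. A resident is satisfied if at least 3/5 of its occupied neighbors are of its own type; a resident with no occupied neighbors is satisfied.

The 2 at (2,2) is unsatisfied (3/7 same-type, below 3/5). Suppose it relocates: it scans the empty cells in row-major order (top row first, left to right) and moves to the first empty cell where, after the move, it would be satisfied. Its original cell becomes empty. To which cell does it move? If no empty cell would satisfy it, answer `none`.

(3,4)

Vacating (2,2). Empty cells in order:
  (2,1): 1/4 same-type → still unsatisfied.
  (3,4): 3/4 same-type → satisfied — stop here.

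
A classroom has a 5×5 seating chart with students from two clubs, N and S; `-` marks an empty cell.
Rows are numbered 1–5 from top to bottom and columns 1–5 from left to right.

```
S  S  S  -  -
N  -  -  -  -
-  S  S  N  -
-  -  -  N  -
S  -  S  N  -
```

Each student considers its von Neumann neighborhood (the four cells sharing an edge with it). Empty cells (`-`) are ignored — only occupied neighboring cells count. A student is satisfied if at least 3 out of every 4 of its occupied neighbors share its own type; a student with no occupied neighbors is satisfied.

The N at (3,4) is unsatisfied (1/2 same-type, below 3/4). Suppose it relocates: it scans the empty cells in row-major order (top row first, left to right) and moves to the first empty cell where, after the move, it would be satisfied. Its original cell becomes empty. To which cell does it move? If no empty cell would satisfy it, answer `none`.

Vacating (3,4). Empty cells in order:
  (1,4): 0/1 same-type → still unsatisfied.
  (1,5): 0/0 same-type → satisfied — stop here.

(1,5)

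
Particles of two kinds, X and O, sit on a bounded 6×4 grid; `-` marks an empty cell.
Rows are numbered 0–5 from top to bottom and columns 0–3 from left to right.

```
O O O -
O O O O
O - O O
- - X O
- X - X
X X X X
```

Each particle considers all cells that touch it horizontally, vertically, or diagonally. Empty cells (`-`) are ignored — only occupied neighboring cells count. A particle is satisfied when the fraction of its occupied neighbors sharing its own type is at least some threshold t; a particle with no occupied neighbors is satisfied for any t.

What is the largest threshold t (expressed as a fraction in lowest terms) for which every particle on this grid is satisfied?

(0,0)O 3/3
(0,1)O 5/5
(0,2)O 4/4
(1,0)O 4/4
(1,1)O 7/7
(1,2)O 6/6
(1,3)O 4/4
(2,0)O 2/2
(2,2)O 5/6
(2,3)O 4/5
(3,2)X 2/5
(3,3)O 2/4
(4,1)X 4/4
(4,3)X 3/4
(5,0)X 2/2
(5,1)X 3/3
(5,2)X 4/4
(5,3)X 2/2
The smallest same-type fraction is 2/5 at (3,2), which reduces to 2/5. Any threshold above that leaves this particle unsatisfied.

2/5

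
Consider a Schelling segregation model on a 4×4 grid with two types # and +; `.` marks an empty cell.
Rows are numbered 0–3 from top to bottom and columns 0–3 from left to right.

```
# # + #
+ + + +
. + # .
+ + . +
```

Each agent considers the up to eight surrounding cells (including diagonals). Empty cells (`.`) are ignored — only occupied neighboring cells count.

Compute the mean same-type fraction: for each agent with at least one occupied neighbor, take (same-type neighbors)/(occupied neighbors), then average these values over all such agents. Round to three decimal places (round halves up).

0.444

(0,0)# 1/3
(0,1)# 1/5
(0,2)+ 3/5
(0,3)# 0/3
(1,0)+ 2/4
(1,1)+ 4/7
(1,2)+ 4/7
(1,3)+ 2/4
(2,1)+ 5/6
(2,2)# 0/6
(3,0)+ 2/2
(3,1)+ 2/3
(3,3)+ 0/1
Sum over 13 agents: 1/3 + 1/5 + 3/5 + 0/3 + 2/4 + 4/7 + 4/7 + 2/4 + 5/6 + 0/6 + 2/2 + 2/3 + 0/1 = 1213/210; mean = 1213/210 ÷ 13 = 1213/2730 = 0.444322… → 0.444.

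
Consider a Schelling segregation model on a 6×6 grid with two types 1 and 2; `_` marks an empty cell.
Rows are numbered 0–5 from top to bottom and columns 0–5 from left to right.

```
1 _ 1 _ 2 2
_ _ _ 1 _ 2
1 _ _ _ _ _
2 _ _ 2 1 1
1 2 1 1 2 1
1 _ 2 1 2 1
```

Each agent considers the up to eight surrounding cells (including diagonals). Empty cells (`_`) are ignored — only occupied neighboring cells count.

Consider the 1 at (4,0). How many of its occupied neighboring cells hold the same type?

1

Occupied neighbors of (4,0): (3,0)=2, (4,1)=2, (5,0)=1.
Same type (1): 1 of 3.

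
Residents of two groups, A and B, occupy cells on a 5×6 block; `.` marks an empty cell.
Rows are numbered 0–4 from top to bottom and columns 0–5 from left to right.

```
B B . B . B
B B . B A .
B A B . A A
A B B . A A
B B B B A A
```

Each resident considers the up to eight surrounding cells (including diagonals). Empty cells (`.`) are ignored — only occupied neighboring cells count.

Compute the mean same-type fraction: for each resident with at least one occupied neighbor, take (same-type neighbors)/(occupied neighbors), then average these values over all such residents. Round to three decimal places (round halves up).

Row 0: (0,0)B 3/3 · (0,1)B 3/3 · (0,3)B 1/2 · (0,5)B 0/1
Row 1: (1,0)B 4/5 · (1,1)B 5/6 · (1,3)B 2/4 · (1,4)A 2/5
Row 2: (2,0)B 3/5 · (2,1)A 1/7 · (2,2)B 4/5 · (2,4)A 4/5 · (2,5)A 4/4
Row 3: (3,0)A 1/5 · (3,1)B 6/8 · (3,2)B 5/6 · (3,4)A 5/6 · (3,5)A 5/5
Row 4: (4,0)B 2/3 · (4,1)B 4/5 · (4,2)B 4/4 · (4,3)B 2/4 · (4,4)A 3/4 · (4,5)A 3/3
Sum over 24 residents: 3/3 + 3/3 + 1/2 + 0/1 + 4/5 + 5/6 + 2/4 + 2/5 + 3/5 + 1/7 + 4/5 + 4/5 + 4/4 + 1/5 + 6/8 + 5/6 + 5/6 + 5/5 + 2/3 + 4/5 + 4/4 + 2/4 + 3/4 + 3/3 = 3509/210; mean = 3509/210 ÷ 24 = 3509/5040 = 0.696230… → 0.696.

0.696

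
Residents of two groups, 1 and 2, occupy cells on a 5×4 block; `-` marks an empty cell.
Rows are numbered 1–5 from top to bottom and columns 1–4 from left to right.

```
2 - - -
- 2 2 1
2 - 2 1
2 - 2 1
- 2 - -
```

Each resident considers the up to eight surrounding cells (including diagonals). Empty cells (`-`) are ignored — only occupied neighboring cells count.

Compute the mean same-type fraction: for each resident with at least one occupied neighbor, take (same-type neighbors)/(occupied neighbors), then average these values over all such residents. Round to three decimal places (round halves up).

0.688

Row 1: (1,1)2 1/1
Row 2: (2,2)2 4/4 · (2,3)2 2/4 · (2,4)1 1/3
Row 3: (3,1)2 2/2 · (3,3)2 3/6 · (3,4)1 2/5
Row 4: (4,1)2 2/2 · (4,3)2 2/4 · (4,4)1 1/3
Row 5: (5,2)2 2/2
Sum over 11 residents: 1/1 + 4/4 + 2/4 + 1/3 + 2/2 + 3/6 + 2/5 + 2/2 + 2/4 + 1/3 + 2/2 = 227/30; mean = 227/30 ÷ 11 = 227/330 = 0.687878… → 0.688.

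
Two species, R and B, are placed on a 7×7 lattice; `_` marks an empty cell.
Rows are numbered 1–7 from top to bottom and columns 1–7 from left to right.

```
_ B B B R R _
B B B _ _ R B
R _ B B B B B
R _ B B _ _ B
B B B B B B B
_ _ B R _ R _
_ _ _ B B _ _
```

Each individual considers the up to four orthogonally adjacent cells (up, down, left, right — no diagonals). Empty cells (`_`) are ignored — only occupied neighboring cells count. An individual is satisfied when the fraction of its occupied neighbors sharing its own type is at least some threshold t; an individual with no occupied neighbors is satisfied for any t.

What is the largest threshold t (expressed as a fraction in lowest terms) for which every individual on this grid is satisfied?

0/1

(1,2)B 2/2
(1,3)B 3/3
(1,4)B 1/2
(1,5)R 1/2
(1,6)R 2/2
(2,1)B 1/2
(2,2)B 3/3
(2,3)B 3/3
(2,6)R 1/3
(2,7)B 1/2
(3,1)R 1/2
(3,3)B 3/3
(3,4)B 3/3
(3,5)B 2/2
(3,6)B 2/3
(3,7)B 3/3
(4,1)R 1/2
(4,3)B 3/3
(4,4)B 3/3
(4,7)B 2/2
(5,1)B 1/2
(5,2)B 2/2
(5,3)B 4/4
(5,4)B 3/4
(5,5)B 2/2
(5,6)B 2/3
(5,7)B 2/2
(6,3)B 1/2
(6,4)R 0/3
(6,6)R 0/1
(7,4)B 1/2
(7,5)B 1/1
The smallest same-type fraction is 0/3 at (6,4), which reduces to 0/1. Any threshold above that leaves this individual unsatisfied.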